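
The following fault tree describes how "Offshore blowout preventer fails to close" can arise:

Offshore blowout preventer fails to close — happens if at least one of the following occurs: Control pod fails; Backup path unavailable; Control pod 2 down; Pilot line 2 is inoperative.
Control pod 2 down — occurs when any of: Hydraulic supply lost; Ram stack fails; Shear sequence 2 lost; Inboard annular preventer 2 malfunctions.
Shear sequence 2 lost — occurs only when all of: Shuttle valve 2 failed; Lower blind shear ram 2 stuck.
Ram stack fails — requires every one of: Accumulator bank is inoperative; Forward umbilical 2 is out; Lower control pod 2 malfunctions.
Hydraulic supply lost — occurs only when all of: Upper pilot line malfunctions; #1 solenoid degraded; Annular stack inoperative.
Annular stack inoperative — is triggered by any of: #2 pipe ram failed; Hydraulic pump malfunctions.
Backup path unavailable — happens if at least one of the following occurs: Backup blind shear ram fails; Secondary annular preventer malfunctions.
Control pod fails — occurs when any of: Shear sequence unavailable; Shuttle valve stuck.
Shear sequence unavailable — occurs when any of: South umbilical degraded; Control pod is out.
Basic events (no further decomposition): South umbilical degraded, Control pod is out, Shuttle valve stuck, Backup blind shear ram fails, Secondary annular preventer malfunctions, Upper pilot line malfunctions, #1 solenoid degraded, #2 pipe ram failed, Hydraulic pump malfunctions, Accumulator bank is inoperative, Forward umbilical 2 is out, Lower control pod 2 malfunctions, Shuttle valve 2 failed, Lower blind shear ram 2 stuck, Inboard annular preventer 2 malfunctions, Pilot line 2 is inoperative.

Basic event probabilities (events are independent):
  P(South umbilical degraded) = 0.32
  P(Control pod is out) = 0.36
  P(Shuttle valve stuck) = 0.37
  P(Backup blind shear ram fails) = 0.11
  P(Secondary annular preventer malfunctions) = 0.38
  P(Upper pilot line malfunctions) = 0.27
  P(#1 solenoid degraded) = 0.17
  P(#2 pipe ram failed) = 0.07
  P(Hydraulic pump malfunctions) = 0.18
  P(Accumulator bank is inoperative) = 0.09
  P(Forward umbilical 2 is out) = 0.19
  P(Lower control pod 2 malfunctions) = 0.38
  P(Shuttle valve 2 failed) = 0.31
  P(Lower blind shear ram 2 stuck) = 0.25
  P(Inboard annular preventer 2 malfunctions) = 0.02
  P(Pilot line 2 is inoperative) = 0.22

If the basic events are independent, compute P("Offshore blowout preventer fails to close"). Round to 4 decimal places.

P(Shear sequence unavailable) [OR] = 1 − (1−0.32) × (1−0.36) = 0.564800
P(Control pod fails) [OR] = 1 − (1−0.564800) × (1−0.37) = 0.725824
P(Backup path unavailable) [OR] = 1 − (1−0.11) × (1−0.38) = 0.448200
P(Annular stack inoperative) [OR] = 1 − (1−0.07) × (1−0.18) = 0.237400
P(Hydraulic supply lost) [AND] = 0.27 × 0.17 × 0.237400 = 0.010897
P(Ram stack fails) [AND] = 0.09 × 0.19 × 0.38 = 0.006498
P(Shear sequence 2 lost) [AND] = 0.31 × 0.25 = 0.077500
P(Control pod 2 down) [OR] = 1 − (1−0.010897) × (1−0.006498) × (1−0.077500) × (1−0.02) = 0.111612
P(Offshore blowout preventer fails to close) [OR] = 1 − (1−0.725824) × (1−0.448200) × (1−0.111612) × (1−0.22) = 0.895164
Rounded to 4 decimal places: P(Offshore blowout preventer fails to close) ≈ 0.8952.

0.8952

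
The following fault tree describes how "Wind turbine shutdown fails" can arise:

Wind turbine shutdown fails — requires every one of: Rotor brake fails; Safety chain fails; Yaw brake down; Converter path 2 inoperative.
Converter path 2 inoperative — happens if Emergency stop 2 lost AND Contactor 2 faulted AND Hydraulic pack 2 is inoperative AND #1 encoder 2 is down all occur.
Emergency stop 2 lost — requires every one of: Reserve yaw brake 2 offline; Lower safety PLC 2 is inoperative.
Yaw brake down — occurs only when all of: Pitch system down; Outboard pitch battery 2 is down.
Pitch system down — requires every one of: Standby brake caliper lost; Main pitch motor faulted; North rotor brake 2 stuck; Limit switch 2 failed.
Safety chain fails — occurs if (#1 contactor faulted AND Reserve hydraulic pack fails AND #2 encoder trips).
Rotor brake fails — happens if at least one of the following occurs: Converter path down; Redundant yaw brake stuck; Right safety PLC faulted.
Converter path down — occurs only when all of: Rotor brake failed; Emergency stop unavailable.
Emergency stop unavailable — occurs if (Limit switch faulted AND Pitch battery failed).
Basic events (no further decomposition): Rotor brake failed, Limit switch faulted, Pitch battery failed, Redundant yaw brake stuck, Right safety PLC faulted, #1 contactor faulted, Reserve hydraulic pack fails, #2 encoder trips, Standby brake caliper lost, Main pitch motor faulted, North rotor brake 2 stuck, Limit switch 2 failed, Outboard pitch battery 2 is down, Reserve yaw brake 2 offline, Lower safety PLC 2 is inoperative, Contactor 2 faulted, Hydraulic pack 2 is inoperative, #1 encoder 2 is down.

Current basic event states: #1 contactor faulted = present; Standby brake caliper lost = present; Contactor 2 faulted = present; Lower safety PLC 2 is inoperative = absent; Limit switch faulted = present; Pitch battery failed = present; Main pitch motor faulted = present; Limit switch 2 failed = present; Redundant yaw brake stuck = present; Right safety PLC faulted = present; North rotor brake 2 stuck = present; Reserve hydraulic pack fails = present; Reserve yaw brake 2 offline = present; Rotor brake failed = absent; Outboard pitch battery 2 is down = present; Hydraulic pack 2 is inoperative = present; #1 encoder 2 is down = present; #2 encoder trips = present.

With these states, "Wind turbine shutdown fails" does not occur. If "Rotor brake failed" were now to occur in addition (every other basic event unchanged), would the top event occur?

Counterfactual: set "Rotor brake failed" to occurred.
Emergency stop unavailable [AND]: Limit switch faulted=occurs, Pitch battery failed=occurs → all inputs occur → occurs.
Converter path down [AND]: Rotor brake failed=occurs, Emergency stop unavailable=occurs → all inputs occur → occurs.
Rotor brake fails [OR]: Converter path down=occurs, Redundant yaw brake stuck=occurs, Right safety PLC faulted=occurs → at least one input occurs → occurs.
Safety chain fails [AND]: #1 contactor faulted=occurs, Reserve hydraulic pack fails=occurs, #2 encoder trips=occurs → all inputs occur → occurs.
Pitch system down [AND]: Standby brake caliper lost=occurs, Main pitch motor faulted=occurs, North rotor brake 2 stuck=occurs, Limit switch 2 failed=occurs → all inputs occur → occurs.
Yaw brake down [AND]: Pitch system down=occurs, Outboard pitch battery 2 is down=occurs → all inputs occur → occurs.
Emergency stop 2 lost [AND]: Reserve yaw brake 2 offline=occurs, Lower safety PLC 2 is inoperative=not → not all inputs occur → does not occur.
Converter path 2 inoperative [AND]: Emergency stop 2 lost=not, Contactor 2 faulted=occurs, Hydraulic pack 2 is inoperative=occurs, #1 encoder 2 is down=occurs → not all inputs occur → does not occur.
Wind turbine shutdown fails [AND]: Rotor brake fails=occurs, Safety chain fails=occurs, Yaw brake down=occurs, Converter path 2 inoperative=not → not all inputs occur → does not occur.

No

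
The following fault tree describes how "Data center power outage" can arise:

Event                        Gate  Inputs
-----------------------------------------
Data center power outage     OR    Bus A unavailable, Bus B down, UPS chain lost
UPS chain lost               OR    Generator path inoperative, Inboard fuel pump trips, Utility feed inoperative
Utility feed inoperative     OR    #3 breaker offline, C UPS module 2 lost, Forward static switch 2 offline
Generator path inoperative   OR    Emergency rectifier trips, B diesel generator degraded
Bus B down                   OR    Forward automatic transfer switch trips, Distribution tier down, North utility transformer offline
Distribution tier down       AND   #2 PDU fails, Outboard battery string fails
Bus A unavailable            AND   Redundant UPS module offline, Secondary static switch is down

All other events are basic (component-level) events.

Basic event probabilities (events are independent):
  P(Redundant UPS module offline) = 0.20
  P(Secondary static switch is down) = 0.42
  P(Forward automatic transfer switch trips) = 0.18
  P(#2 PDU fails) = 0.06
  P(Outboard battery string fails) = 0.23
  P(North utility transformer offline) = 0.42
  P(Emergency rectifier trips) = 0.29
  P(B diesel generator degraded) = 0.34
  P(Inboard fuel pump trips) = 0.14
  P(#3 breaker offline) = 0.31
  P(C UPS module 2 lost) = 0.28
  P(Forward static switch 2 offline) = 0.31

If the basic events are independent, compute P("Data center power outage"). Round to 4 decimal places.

P(Bus A unavailable) [AND] = 0.20 × 0.42 = 0.084000
P(Distribution tier down) [AND] = 0.06 × 0.23 = 0.013800
P(Bus B down) [OR] = 1 − (1−0.18) × (1−0.013800) × (1−0.42) = 0.530963
P(Generator path inoperative) [OR] = 1 − (1−0.29) × (1−0.34) = 0.531400
P(Utility feed inoperative) [OR] = 1 − (1−0.31) × (1−0.28) × (1−0.31) = 0.657208
P(UPS chain lost) [OR] = 1 − (1−0.531400) × (1−0.14) × (1−0.657208) = 0.861856
P(Data center power outage) [OR] = 1 − (1−0.084000) × (1−0.530963) × (1−0.861856) = 0.940648
Rounded to 4 decimal places: P(Data center power outage) ≈ 0.9406.

0.9406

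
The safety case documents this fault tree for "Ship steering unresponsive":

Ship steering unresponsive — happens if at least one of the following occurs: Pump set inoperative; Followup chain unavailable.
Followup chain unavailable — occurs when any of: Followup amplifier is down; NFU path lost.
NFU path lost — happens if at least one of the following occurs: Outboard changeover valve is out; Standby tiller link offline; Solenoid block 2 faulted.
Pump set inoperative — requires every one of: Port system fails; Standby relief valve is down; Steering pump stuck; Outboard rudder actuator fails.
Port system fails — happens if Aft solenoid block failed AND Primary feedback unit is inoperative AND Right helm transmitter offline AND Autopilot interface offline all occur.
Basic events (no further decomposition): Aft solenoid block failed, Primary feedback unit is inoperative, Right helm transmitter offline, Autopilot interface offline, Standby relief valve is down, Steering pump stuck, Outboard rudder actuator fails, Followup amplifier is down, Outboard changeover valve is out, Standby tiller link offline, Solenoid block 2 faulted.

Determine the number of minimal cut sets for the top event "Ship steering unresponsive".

5

Port system fails [AND]: one cut set from each child combined → 1 × 1 × 1 × 1 = 1 cut set(s).
Pump set inoperative [AND]: one cut set from each child combined → 1 × 1 × 1 × 1 = 1 cut set(s).
NFU path lost [OR]: union of children's cut sets → 3 cut set(s).
Followup chain unavailable [OR]: union of children's cut sets → 4 cut set(s).
Ship steering unresponsive [OR]: union of children's cut sets → 5 cut set(s).
Minimal cut sets: {Aft solenoid block failed, Autopilot interface offline, Outboard rudder actuator fails, Primary feedback unit is inoperative, Right helm transmitter offline, Standby relief valve is down, Steering pump stuck}; {Followup amplifier is down}; {Outboard changeover valve is out}; {Standby tiller link offline}; {Solenoid block 2 faulted}.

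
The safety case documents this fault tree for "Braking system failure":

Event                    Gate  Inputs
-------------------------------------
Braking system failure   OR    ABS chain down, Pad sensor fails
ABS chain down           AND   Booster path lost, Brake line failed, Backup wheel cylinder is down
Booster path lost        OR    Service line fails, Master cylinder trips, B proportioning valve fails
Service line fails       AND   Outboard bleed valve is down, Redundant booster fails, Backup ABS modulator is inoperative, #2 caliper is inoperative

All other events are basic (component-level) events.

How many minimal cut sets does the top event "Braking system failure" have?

4

Service line fails [AND]: one cut set from each child combined → 1 × 1 × 1 × 1 = 1 cut set(s).
Booster path lost [OR]: union of children's cut sets → 3 cut set(s).
ABS chain down [AND]: one cut set from each child combined → 3 × 1 × 1 = 3 cut set(s).
Braking system failure [OR]: union of children's cut sets → 4 cut set(s).
Minimal cut sets: {#2 caliper is inoperative, Backup ABS modulator is inoperative, Backup wheel cylinder is down, Brake line failed, Outboard bleed valve is down, Redundant booster fails}; {Backup wheel cylinder is down, Brake line failed, Master cylinder trips}; {B proportioning valve fails, Backup wheel cylinder is down, Brake line failed}; {Pad sensor fails}.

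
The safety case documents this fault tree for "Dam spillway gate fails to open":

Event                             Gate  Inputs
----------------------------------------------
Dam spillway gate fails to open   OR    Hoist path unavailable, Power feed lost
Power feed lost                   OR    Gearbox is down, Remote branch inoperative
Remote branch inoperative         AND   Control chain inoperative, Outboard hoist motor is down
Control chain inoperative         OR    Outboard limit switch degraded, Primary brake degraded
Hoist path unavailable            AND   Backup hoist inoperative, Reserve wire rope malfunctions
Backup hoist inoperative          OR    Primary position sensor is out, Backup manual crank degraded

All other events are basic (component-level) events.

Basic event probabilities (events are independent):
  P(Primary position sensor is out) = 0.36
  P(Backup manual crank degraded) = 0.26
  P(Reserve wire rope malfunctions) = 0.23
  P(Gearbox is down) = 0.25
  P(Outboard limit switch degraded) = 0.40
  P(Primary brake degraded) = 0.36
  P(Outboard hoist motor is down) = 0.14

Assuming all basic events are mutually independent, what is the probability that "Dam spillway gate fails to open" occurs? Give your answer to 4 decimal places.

0.3977

P(Backup hoist inoperative) [OR] = 1 − (1−0.36) × (1−0.26) = 0.526400
P(Hoist path unavailable) [AND] = 0.526400 × 0.23 = 0.121072
P(Control chain inoperative) [OR] = 1 − (1−0.40) × (1−0.36) = 0.616000
P(Remote branch inoperative) [AND] = 0.616000 × 0.14 = 0.086240
P(Power feed lost) [OR] = 1 − (1−0.25) × (1−0.086240) = 0.314680
P(Dam spillway gate fails to open) [OR] = 1 − (1−0.121072) × (1−0.314680) = 0.397653
Rounded to 4 decimal places: P(Dam spillway gate fails to open) ≈ 0.3977.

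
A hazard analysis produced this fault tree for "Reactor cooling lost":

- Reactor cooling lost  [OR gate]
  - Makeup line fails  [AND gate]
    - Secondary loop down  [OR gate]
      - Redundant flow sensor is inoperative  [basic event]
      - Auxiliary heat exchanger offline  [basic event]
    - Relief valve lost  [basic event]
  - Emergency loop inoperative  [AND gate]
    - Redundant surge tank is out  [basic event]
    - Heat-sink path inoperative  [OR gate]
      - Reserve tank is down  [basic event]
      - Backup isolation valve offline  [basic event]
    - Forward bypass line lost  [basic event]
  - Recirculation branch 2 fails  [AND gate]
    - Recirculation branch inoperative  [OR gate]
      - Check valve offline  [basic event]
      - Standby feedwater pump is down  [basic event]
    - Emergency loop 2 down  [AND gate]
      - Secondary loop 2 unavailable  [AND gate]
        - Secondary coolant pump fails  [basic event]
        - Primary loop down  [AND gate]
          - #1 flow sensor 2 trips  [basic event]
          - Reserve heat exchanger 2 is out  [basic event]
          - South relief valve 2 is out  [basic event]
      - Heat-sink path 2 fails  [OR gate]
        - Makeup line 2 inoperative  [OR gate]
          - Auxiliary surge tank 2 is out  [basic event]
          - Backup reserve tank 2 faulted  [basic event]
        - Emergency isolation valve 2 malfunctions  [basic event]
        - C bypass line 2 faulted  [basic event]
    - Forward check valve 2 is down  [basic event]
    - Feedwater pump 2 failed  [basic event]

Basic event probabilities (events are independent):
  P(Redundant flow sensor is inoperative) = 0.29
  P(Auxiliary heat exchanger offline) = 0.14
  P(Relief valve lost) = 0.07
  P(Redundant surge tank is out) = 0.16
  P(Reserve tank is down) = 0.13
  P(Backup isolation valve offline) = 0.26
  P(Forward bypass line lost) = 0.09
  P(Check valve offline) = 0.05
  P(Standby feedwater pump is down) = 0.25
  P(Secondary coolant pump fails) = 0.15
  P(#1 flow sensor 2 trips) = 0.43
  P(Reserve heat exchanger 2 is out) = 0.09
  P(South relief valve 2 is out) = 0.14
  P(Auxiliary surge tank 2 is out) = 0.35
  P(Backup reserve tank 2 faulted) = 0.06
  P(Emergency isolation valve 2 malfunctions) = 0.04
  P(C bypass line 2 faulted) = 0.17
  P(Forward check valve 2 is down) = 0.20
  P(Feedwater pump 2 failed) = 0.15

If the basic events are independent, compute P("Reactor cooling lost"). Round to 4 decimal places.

0.0323

P(Secondary loop down) [OR] = 1 − (1−0.29) × (1−0.14) = 0.389400
P(Makeup line fails) [AND] = 0.389400 × 0.07 = 0.027258
P(Heat-sink path inoperative) [OR] = 1 − (1−0.13) × (1−0.26) = 0.356200
P(Emergency loop inoperative) [AND] = 0.16 × 0.356200 × 0.09 = 0.005129
P(Recirculation branch inoperative) [OR] = 1 − (1−0.05) × (1−0.25) = 0.287500
P(Primary loop down) [AND] = 0.43 × 0.09 × 0.14 = 0.005418
P(Secondary loop 2 unavailable) [AND] = 0.15 × 0.005418 = 0.000813
P(Makeup line 2 inoperative) [OR] = 1 − (1−0.35) × (1−0.06) = 0.389000
P(Heat-sink path 2 fails) [OR] = 1 − (1−0.389000) × (1−0.04) × (1−0.17) = 0.513155
P(Emergency loop 2 down) [AND] = 0.000813 × 0.513155 = 0.000417
P(Recirculation branch 2 fails) [AND] = 0.287500 × 0.000417 × 0.20 × 0.15 = 0.000004
P(Reactor cooling lost) [OR] = 1 − (1−0.027258) × (1−0.005129) × (1−0.000004) = 0.032251
Rounded to 4 decimal places: P(Reactor cooling lost) ≈ 0.0323.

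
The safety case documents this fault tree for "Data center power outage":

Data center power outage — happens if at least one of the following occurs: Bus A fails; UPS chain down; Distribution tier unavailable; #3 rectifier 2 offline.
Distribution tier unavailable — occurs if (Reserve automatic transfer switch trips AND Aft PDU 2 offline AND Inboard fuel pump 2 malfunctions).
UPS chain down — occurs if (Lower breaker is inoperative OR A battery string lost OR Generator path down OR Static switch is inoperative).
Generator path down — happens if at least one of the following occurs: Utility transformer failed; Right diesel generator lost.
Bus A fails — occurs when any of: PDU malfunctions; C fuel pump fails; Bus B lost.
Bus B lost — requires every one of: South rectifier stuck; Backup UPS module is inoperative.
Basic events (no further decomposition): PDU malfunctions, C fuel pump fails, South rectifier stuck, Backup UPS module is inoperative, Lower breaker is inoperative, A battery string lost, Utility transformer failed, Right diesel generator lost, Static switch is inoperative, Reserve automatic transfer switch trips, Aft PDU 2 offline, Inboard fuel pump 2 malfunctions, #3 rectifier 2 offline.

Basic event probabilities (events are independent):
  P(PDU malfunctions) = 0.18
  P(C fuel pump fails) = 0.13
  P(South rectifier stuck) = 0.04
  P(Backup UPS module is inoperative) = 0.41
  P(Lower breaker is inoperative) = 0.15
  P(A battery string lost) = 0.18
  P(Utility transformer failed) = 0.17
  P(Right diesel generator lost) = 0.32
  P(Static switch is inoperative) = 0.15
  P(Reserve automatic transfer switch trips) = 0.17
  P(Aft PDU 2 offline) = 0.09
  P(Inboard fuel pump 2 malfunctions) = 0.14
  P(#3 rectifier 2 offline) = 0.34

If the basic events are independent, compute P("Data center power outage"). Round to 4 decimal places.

P(Bus B lost) [AND] = 0.04 × 0.41 = 0.016400
P(Bus A fails) [OR] = 1 − (1−0.18) × (1−0.13) × (1−0.016400) = 0.298300
P(Generator path down) [OR] = 1 − (1−0.17) × (1−0.32) = 0.435600
P(UPS chain down) [OR] = 1 − (1−0.15) × (1−0.18) × (1−0.435600) × (1−0.15) = 0.665621
P(Distribution tier unavailable) [AND] = 0.17 × 0.09 × 0.14 = 0.002142
P(Data center power outage) [OR] = 1 − (1−0.298300) × (1−0.665621) × (1−0.002142) × (1−0.34) = 0.845473
Rounded to 4 decimal places: P(Data center power outage) ≈ 0.8455.

0.8455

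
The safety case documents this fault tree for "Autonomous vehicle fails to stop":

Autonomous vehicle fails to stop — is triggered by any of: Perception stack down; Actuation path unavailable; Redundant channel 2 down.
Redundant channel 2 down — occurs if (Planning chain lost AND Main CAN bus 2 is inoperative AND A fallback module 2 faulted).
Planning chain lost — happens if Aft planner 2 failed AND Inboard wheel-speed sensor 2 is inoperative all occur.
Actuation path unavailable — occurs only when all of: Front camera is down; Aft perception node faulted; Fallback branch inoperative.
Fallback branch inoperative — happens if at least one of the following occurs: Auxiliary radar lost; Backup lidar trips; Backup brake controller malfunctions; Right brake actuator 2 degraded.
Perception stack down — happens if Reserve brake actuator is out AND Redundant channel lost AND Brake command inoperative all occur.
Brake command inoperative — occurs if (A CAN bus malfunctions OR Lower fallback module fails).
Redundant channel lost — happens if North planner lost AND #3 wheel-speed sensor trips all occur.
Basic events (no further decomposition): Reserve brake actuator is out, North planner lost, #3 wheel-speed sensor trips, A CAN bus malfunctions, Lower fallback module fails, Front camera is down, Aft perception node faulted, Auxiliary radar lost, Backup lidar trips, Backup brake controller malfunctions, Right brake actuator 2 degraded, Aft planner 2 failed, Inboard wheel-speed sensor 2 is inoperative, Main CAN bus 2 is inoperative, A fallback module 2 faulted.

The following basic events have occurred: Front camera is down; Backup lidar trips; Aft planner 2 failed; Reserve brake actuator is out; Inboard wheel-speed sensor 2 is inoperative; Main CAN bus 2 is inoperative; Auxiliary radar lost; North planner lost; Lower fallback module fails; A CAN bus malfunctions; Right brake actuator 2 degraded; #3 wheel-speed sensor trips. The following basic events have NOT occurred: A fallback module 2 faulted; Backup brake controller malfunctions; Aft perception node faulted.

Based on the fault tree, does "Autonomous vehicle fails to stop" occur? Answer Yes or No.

Redundant channel lost [AND]: North planner lost=occurs, #3 wheel-speed sensor trips=occurs → all inputs occur → occurs.
Brake command inoperative [OR]: A CAN bus malfunctions=occurs, Lower fallback module fails=occurs → at least one input occurs → occurs.
Perception stack down [AND]: Reserve brake actuator is out=occurs, Redundant channel lost=occurs, Brake command inoperative=occurs → all inputs occur → occurs.
Fallback branch inoperative [OR]: Auxiliary radar lost=occurs, Backup lidar trips=occurs, Backup brake controller malfunctions=not, Right brake actuator 2 degraded=occurs → at least one input occurs → occurs.
Actuation path unavailable [AND]: Front camera is down=occurs, Aft perception node faulted=not, Fallback branch inoperative=occurs → not all inputs occur → does not occur.
Planning chain lost [AND]: Aft planner 2 failed=occurs, Inboard wheel-speed sensor 2 is inoperative=occurs → all inputs occur → occurs.
Redundant channel 2 down [AND]: Planning chain lost=occurs, Main CAN bus 2 is inoperative=occurs, A fallback module 2 faulted=not → not all inputs occur → does not occur.
Autonomous vehicle fails to stop [OR]: Perception stack down=occurs, Actuation path unavailable=not, Redundant channel 2 down=not → at least one input occurs → occurs.

Yes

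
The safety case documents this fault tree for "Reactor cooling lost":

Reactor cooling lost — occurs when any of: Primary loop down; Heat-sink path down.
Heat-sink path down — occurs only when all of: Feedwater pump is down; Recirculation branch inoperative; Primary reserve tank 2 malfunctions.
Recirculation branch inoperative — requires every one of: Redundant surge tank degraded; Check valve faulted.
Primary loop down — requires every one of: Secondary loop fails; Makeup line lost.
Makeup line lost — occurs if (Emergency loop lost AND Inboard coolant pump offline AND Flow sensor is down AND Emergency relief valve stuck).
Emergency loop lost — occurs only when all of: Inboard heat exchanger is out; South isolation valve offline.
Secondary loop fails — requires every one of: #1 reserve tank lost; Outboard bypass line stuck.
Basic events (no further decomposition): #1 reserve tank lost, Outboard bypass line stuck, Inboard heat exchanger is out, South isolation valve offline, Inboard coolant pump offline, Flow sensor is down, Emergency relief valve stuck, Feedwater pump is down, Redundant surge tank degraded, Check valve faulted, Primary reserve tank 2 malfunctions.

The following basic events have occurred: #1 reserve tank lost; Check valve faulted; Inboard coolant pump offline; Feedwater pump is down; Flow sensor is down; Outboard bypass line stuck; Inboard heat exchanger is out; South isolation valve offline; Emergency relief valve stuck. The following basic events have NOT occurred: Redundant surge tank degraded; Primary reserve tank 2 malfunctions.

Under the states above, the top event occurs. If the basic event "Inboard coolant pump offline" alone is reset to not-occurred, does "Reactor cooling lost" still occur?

No

Counterfactual: set "Inboard coolant pump offline" to not occurred.
Secondary loop fails [AND]: #1 reserve tank lost=occurs, Outboard bypass line stuck=occurs → all inputs occur → occurs.
Emergency loop lost [AND]: Inboard heat exchanger is out=occurs, South isolation valve offline=occurs → all inputs occur → occurs.
Makeup line lost [AND]: Emergency loop lost=occurs, Inboard coolant pump offline=not, Flow sensor is down=occurs, Emergency relief valve stuck=occurs → not all inputs occur → does not occur.
Primary loop down [AND]: Secondary loop fails=occurs, Makeup line lost=not → not all inputs occur → does not occur.
Recirculation branch inoperative [AND]: Redundant surge tank degraded=not, Check valve faulted=occurs → not all inputs occur → does not occur.
Heat-sink path down [AND]: Feedwater pump is down=occurs, Recirculation branch inoperative=not, Primary reserve tank 2 malfunctions=not → not all inputs occur → does not occur.
Reactor cooling lost [OR]: Primary loop down=not, Heat-sink path down=not → no input occurs → does not occur.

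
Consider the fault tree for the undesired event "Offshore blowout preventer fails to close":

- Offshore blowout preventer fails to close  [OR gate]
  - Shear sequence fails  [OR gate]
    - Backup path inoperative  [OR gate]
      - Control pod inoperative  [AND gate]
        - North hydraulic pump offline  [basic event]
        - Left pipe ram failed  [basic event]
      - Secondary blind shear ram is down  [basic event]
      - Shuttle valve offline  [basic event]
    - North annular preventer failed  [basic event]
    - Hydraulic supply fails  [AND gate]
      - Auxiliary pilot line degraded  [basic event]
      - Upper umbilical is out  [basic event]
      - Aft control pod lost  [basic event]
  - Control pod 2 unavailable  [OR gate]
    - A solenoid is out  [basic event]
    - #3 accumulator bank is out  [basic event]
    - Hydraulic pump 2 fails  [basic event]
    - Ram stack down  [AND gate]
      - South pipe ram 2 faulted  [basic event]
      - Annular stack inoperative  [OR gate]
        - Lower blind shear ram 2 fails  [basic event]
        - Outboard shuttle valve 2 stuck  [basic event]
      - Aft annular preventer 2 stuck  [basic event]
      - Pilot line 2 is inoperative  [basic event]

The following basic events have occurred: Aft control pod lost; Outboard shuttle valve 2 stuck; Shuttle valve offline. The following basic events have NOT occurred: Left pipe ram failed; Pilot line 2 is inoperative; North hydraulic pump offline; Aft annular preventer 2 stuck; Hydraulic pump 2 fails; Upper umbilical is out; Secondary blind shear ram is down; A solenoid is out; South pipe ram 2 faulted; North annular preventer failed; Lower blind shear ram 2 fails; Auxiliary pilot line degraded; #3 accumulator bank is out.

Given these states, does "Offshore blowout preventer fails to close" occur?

Yes

Control pod inoperative [AND]: North hydraulic pump offline=not, Left pipe ram failed=not → not all inputs occur → does not occur.
Backup path inoperative [OR]: Control pod inoperative=not, Secondary blind shear ram is down=not, Shuttle valve offline=occurs → at least one input occurs → occurs.
Hydraulic supply fails [AND]: Auxiliary pilot line degraded=not, Upper umbilical is out=not, Aft control pod lost=occurs → not all inputs occur → does not occur.
Shear sequence fails [OR]: Backup path inoperative=occurs, North annular preventer failed=not, Hydraulic supply fails=not → at least one input occurs → occurs.
Annular stack inoperative [OR]: Lower blind shear ram 2 fails=not, Outboard shuttle valve 2 stuck=occurs → at least one input occurs → occurs.
Ram stack down [AND]: South pipe ram 2 faulted=not, Annular stack inoperative=occurs, Aft annular preventer 2 stuck=not, Pilot line 2 is inoperative=not → not all inputs occur → does not occur.
Control pod 2 unavailable [OR]: A solenoid is out=not, #3 accumulator bank is out=not, Hydraulic pump 2 fails=not, Ram stack down=not → no input occurs → does not occur.
Offshore blowout preventer fails to close [OR]: Shear sequence fails=occurs, Control pod 2 unavailable=not → at least one input occurs → occurs.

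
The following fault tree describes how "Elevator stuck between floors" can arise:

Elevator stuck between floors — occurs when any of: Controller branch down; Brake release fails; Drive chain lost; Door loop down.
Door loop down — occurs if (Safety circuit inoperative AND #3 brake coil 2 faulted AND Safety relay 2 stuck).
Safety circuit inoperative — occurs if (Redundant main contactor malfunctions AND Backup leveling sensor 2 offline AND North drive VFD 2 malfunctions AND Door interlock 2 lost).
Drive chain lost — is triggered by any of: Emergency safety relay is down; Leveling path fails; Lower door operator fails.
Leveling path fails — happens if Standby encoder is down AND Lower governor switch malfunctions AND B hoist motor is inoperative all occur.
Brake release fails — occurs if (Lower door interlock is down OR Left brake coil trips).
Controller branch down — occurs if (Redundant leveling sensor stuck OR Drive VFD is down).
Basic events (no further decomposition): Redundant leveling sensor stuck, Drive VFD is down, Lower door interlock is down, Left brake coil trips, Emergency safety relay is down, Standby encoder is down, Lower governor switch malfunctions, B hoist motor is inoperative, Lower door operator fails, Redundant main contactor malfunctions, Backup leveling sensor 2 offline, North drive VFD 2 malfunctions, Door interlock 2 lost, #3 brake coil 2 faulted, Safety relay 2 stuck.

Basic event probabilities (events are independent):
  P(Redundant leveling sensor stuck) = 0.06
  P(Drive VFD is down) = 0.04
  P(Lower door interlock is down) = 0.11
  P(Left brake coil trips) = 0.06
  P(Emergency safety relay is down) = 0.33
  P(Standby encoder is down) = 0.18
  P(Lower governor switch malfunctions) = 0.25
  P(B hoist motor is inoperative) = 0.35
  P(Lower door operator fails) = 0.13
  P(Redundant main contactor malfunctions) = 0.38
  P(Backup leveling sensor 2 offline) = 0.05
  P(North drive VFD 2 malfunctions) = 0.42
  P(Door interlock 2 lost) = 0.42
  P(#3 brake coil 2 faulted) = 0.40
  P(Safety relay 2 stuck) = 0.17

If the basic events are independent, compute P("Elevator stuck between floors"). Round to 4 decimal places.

P(Controller branch down) [OR] = 1 − (1−0.06) × (1−0.04) = 0.097600
P(Brake release fails) [OR] = 1 − (1−0.11) × (1−0.06) = 0.163400
P(Leveling path fails) [AND] = 0.18 × 0.25 × 0.35 = 0.015750
P(Drive chain lost) [OR] = 1 − (1−0.33) × (1−0.015750) × (1−0.13) = 0.426281
P(Safety circuit inoperative) [AND] = 0.38 × 0.05 × 0.42 × 0.42 = 0.003352
P(Door loop down) [AND] = 0.003352 × 0.40 × 0.17 = 0.000228
P(Elevator stuck between floors) [OR] = 1 − (1−0.097600) × (1−0.163400) × (1−0.426281) × (1−0.000228) = 0.566971
Rounded to 4 decimal places: P(Elevator stuck between floors) ≈ 0.5670.

0.5670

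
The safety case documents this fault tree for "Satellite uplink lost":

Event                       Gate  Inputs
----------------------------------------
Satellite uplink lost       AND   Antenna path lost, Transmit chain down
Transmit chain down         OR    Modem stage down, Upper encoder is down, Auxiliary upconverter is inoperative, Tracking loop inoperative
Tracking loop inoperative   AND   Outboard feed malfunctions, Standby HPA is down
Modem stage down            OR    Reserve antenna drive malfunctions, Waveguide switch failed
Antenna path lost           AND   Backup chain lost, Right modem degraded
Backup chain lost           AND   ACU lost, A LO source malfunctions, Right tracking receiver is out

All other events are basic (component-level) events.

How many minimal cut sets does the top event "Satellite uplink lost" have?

5

Backup chain lost [AND]: one cut set from each child combined → 1 × 1 × 1 = 1 cut set(s).
Antenna path lost [AND]: one cut set from each child combined → 1 × 1 = 1 cut set(s).
Modem stage down [OR]: union of children's cut sets → 2 cut set(s).
Tracking loop inoperative [AND]: one cut set from each child combined → 1 × 1 = 1 cut set(s).
Transmit chain down [OR]: union of children's cut sets → 5 cut set(s).
Satellite uplink lost [AND]: one cut set from each child combined → 1 × 5 = 5 cut set(s).
Minimal cut sets: {A LO source malfunctions, ACU lost, Reserve antenna drive malfunctions, Right modem degraded, Right tracking receiver is out}; {A LO source malfunctions, ACU lost, Right modem degraded, Right tracking receiver is out, Waveguide switch failed}; {A LO source malfunctions, ACU lost, Right modem degraded, Right tracking receiver is out, Upper encoder is down}; {A LO source malfunctions, ACU lost, Auxiliary upconverter is inoperative, Right modem degraded, Right tracking receiver is out}; {A LO source malfunctions, ACU lost, Outboard feed malfunctions, Right modem degraded, Right tracking receiver is out, Standby HPA is down}.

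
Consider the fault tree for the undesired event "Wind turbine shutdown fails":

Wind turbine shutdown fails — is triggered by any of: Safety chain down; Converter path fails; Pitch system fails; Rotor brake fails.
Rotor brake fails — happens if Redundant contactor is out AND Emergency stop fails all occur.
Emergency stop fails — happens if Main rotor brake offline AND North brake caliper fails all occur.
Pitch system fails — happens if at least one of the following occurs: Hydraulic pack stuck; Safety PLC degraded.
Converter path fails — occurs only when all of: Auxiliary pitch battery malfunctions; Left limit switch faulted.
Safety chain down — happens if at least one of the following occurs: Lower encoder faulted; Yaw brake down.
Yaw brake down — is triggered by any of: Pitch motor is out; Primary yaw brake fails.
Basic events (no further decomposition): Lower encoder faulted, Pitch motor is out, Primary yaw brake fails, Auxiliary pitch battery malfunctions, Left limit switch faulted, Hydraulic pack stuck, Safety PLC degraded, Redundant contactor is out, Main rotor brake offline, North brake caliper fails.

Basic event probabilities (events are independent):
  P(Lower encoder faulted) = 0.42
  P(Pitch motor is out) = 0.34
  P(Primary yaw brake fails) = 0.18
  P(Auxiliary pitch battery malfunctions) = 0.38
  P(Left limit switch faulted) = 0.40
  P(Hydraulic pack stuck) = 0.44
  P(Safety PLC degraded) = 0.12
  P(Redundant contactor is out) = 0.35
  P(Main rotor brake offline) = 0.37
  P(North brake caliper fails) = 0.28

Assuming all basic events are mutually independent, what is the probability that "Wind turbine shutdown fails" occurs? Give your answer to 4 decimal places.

P(Yaw brake down) [OR] = 1 − (1−0.34) × (1−0.18) = 0.458800
P(Safety chain down) [OR] = 1 − (1−0.42) × (1−0.458800) = 0.686104
P(Converter path fails) [AND] = 0.38 × 0.40 = 0.152000
P(Pitch system fails) [OR] = 1 − (1−0.44) × (1−0.12) = 0.507200
P(Emergency stop fails) [AND] = 0.37 × 0.28 = 0.103600
P(Rotor brake fails) [AND] = 0.35 × 0.103600 = 0.036260
P(Wind turbine shutdown fails) [OR] = 1 − (1−0.686104) × (1−0.152000) × (1−0.507200) × (1−0.036260) = 0.873581
Rounded to 4 decimal places: P(Wind turbine shutdown fails) ≈ 0.8736.

0.8736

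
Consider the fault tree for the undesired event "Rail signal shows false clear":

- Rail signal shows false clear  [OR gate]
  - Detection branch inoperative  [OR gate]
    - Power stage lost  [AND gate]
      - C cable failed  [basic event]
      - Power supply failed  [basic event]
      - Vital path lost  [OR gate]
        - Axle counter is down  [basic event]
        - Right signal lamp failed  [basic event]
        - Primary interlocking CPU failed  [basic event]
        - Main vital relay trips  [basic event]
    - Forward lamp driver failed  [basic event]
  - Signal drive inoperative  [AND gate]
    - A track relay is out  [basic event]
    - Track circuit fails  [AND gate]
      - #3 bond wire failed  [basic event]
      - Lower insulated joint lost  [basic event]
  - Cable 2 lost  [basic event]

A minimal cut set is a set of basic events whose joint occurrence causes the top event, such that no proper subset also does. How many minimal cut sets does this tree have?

Vital path lost [OR]: union of children's cut sets → 4 cut set(s).
Power stage lost [AND]: one cut set from each child combined → 1 × 1 × 4 = 4 cut set(s).
Detection branch inoperative [OR]: union of children's cut sets → 5 cut set(s).
Track circuit fails [AND]: one cut set from each child combined → 1 × 1 = 1 cut set(s).
Signal drive inoperative [AND]: one cut set from each child combined → 1 × 1 = 1 cut set(s).
Rail signal shows false clear [OR]: union of children's cut sets → 7 cut set(s).
Minimal cut sets: {Axle counter is down, C cable failed, Power supply failed}; {C cable failed, Power supply failed, Right signal lamp failed}; {C cable failed, Power supply failed, Primary interlocking CPU failed}; {C cable failed, Main vital relay trips, Power supply failed}; {Forward lamp driver failed}; {#3 bond wire failed, A track relay is out, Lower insulated joint lost}; {Cable 2 lost}.

7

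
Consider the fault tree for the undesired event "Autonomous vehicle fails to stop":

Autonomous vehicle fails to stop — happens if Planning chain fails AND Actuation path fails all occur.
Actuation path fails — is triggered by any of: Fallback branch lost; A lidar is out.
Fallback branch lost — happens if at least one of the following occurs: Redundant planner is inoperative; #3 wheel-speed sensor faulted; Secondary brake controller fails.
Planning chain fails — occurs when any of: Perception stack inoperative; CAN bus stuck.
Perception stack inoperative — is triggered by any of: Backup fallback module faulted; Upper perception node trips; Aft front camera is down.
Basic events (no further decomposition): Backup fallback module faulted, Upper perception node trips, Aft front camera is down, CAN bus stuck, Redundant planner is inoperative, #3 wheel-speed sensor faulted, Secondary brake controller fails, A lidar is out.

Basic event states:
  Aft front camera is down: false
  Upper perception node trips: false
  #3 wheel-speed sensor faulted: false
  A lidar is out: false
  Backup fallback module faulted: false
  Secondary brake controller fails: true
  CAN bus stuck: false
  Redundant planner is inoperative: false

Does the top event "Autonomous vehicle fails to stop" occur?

Perception stack inoperative [OR]: Backup fallback module faulted=not, Upper perception node trips=not, Aft front camera is down=not → no input occurs → does not occur.
Planning chain fails [OR]: Perception stack inoperative=not, CAN bus stuck=not → no input occurs → does not occur.
Fallback branch lost [OR]: Redundant planner is inoperative=not, #3 wheel-speed sensor faulted=not, Secondary brake controller fails=occurs → at least one input occurs → occurs.
Actuation path fails [OR]: Fallback branch lost=occurs, A lidar is out=not → at least one input occurs → occurs.
Autonomous vehicle fails to stop [AND]: Planning chain fails=not, Actuation path fails=occurs → not all inputs occur → does not occur.

No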